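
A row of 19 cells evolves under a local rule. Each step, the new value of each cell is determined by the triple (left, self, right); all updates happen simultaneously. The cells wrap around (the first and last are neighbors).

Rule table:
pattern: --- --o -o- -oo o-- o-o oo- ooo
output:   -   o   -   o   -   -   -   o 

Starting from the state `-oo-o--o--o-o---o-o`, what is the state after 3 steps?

----o--o-----o----o

-o----o--o-----o---
o----o--o-----o----
----o--o-----o----o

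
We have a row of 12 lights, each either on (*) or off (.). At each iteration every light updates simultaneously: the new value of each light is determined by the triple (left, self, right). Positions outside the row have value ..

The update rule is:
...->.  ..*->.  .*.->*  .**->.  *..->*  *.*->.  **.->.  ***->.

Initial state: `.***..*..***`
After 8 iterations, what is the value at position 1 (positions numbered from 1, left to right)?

iteration 1: ....*.**....
iteration 2: ....*...*...
iteration 3: ....**..**..
iteration 4: ......*...*.
iteration 5: ......**..**
iteration 6: ........*...
iteration 7: ........**..
iteration 8: ..........*.
position 1 holds .

.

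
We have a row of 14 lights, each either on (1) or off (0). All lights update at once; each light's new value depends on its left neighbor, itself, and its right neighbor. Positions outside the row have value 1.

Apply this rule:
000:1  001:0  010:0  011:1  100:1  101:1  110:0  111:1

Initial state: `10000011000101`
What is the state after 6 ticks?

01111010110011
11110101101011
11101011010111
11010110101111
10101101011111
01011010111111

01011010111111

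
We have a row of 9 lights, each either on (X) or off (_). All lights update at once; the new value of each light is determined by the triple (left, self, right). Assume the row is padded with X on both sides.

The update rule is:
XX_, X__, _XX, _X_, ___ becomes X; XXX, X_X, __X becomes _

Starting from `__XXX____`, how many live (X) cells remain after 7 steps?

5

X_X_XXXX_
X_X_X__X_
X_X_XX_X_
X_X_XX_X_  (fixed point — unchanged through step 7)
count of X: 5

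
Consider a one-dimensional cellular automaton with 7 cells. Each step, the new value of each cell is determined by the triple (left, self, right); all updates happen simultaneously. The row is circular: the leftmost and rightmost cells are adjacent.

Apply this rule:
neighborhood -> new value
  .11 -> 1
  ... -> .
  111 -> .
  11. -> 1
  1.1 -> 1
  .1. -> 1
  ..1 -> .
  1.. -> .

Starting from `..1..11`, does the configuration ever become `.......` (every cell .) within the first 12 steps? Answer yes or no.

..1..11  (fixed point — unchanged through step 12)
step 12 is ..1..11, still not uniform .

no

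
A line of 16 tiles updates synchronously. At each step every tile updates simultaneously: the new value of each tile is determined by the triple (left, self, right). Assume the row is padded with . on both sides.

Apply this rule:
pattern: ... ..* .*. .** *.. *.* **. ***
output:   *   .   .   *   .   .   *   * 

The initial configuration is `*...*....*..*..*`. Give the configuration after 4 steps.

*...*.**.*******

step 1: ..*...**........
step 2: *...*.**.*******
step 3: ..*...**.*******
step 4: *...*.**.*******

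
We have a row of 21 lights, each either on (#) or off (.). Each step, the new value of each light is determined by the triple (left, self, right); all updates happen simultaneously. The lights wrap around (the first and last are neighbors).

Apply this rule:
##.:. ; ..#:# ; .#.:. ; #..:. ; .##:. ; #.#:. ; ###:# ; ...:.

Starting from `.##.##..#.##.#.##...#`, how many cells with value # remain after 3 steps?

step 1: .......#...........#.
step 2: ......#...........#..
step 3: .....#...........#...
count of #: 2

2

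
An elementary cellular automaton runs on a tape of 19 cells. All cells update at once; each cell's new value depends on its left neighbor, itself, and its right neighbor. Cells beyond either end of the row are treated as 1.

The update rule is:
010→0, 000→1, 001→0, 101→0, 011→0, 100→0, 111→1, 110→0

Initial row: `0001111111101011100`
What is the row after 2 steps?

0000011110011100010

step 1: 0100111111000001000
step 2: 0000011110011100010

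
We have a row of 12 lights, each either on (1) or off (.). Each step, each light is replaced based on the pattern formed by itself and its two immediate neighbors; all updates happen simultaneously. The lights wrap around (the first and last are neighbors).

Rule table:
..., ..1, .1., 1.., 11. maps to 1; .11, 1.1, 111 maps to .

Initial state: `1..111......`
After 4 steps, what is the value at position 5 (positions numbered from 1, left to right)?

.

step 1: 111..1111111
step 2: ..111.......
step 3: 11..11111111
step 4: .111........
position 5 holds .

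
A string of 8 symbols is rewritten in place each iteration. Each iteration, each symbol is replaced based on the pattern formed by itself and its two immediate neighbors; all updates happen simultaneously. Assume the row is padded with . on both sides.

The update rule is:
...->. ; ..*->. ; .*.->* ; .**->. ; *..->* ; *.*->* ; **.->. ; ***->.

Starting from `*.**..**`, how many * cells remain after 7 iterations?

2

**..*...
..*.**..
..**..*.
....*.**
....**..
......*.
......**
count of *: 2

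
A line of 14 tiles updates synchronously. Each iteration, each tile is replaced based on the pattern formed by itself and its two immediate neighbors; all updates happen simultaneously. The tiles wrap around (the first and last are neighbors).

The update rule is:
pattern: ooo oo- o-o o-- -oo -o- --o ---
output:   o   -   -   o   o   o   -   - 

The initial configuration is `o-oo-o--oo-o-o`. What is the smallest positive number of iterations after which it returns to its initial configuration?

2

iteration 1: --o--oo-o--o-o
iteration 2: o-oo-o--oo-o-o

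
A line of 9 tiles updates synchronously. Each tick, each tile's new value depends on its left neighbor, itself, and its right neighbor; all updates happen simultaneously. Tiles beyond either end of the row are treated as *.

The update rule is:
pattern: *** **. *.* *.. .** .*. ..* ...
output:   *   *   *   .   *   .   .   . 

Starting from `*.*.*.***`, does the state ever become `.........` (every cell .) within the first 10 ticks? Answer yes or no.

tick 1: **.*.****
tick 2: ***.*****
tick 3: *********
tick 4: *********  (fixed point — unchanged through tick 10)
tick 10 is *********, still not uniform .

no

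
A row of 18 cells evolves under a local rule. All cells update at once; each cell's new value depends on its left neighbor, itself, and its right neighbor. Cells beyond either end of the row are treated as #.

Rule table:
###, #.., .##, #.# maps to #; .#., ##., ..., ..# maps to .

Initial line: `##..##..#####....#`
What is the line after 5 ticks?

#.#.####.#.#.#.###

#.#.#.#.####.#...#
.#.#.#.####.#.#..#
#.#.#.####.#.#.#.#
.#.#.####.#.#.#.##
#.#.####.#.#.#.###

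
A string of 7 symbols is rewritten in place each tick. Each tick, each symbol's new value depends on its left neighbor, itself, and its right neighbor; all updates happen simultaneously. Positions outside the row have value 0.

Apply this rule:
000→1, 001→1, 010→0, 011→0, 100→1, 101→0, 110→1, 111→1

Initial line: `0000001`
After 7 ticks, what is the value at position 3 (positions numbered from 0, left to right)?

tick 1: 1111110
tick 2: 0111111
tick 3: 1011111
tick 4: 0001111
tick 5: 1110111
tick 6: 0110011
tick 7: 1011101
position 3 holds 1

1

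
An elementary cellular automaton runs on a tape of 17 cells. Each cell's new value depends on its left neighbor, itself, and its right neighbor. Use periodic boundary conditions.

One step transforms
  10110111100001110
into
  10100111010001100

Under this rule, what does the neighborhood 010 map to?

1

At position 0 the neighborhood is 010; the next row has 1 there.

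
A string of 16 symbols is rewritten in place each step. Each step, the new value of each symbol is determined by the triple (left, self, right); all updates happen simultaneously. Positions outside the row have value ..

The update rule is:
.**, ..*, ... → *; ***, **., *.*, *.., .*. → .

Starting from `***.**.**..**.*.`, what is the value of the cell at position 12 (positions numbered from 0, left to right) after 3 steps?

step 1: *...*..*..**....
step 2: ..**..*..**..***
step 3: ***..*..**..**..
position 12 holds *

*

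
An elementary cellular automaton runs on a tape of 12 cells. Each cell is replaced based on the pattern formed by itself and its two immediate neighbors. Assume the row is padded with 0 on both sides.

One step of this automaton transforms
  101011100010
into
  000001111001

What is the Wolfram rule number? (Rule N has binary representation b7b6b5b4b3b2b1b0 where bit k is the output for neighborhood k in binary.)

209

position 5: 111 → 1  (bit 7 = 1)
position 6: 110 → 1  (bit 6 = 1)
position 1: 101 → 0  (bit 5 = 0)
position 7: 100 → 1  (bit 4 = 1)
position 4: 011 → 0  (bit 3 = 0)
position 0: 010 → 0  (bit 2 = 0)
position 9: 001 → 0  (bit 1 = 0)
position 8: 000 → 1  (bit 0 = 1)
bits b7..b0 = 11010001 = 209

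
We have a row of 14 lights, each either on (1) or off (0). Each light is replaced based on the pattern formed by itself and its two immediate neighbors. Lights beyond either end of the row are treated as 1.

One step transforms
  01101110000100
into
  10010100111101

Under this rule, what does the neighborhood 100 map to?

At position 7 the neighborhood is 100; the next row has 0 there.

0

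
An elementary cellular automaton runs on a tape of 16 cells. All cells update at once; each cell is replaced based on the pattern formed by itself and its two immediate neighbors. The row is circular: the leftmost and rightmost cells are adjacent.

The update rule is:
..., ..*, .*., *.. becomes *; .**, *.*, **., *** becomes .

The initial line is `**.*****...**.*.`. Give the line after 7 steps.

........***.....

........***...*.
********...*****
........***.....
********...*****  (repeats step 2; period 2)
step 7: ........***.....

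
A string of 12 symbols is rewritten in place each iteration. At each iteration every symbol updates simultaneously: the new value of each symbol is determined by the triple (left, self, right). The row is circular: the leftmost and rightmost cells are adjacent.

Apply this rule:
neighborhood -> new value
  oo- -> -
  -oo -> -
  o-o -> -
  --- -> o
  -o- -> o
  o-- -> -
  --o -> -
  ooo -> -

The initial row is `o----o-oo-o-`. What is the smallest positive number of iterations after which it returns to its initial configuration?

2

o-oo-o----o-
o----o-oo-o-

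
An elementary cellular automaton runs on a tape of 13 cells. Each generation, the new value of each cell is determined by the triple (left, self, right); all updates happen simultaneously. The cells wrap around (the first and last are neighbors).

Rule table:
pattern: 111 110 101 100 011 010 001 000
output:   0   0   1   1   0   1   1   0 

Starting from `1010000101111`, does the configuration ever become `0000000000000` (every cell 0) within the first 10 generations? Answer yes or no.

generation 1: 0111001110000
generation 2: 1000110001000
generation 3: 1101001011101
generation 4: 0011111100010
generation 5: 0100000010111
generation 6: 1110000111000
generation 7: 0001001000101
generation 8: 1011111101111
generation 9: 0100000010000
generation 10: 1110000111000
generation 10 is 1110000111000, still not uniform 0

no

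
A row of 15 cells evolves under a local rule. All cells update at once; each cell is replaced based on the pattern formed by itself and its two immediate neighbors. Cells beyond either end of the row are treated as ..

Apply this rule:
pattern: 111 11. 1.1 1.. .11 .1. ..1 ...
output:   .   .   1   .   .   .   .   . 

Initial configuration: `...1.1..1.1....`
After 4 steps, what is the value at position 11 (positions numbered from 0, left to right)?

step 1: ....1....1.....
step 2: ...............
step 3: ...............  (fixed point — unchanged through step 4)
position 11 holds .

.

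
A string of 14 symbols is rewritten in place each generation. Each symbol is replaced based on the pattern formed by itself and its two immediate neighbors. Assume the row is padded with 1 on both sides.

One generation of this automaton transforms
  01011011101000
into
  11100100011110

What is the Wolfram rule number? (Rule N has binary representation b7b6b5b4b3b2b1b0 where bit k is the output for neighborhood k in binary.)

position 7: 111 → 0  (bit 7 = 0)
position 4: 110 → 0  (bit 6 = 0)
position 0: 101 → 1  (bit 5 = 1)
position 11: 100 → 1  (bit 4 = 1)
position 3: 011 → 0  (bit 3 = 0)
position 1: 010 → 1  (bit 2 = 1)
position 13: 001 → 0  (bit 1 = 0)
position 12: 000 → 1  (bit 0 = 1)
bits b7..b0 = 00110101 = 53

53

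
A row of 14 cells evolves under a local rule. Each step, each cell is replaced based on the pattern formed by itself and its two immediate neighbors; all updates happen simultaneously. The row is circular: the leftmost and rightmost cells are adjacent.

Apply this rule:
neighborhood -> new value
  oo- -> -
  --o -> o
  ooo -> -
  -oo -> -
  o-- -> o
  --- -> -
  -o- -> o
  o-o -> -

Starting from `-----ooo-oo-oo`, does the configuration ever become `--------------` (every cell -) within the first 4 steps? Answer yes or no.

step 1: o---o---------
step 2: oo-ooo-------o
step 3: ------o-----o-
step 4: -----ooo---ooo
step 4 is -----ooo---ooo, still not uniform -

no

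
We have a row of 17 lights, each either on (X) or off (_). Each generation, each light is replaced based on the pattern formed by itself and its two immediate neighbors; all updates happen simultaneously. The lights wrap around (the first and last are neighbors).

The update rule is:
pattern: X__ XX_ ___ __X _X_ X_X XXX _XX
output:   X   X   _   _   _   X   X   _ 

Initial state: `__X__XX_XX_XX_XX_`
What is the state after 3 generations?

___X__XX_XX_XX_XX
X___X__XX_XX_XX_X
XX___X__XX_XX_XX_

XX___X__XX_XX_XX_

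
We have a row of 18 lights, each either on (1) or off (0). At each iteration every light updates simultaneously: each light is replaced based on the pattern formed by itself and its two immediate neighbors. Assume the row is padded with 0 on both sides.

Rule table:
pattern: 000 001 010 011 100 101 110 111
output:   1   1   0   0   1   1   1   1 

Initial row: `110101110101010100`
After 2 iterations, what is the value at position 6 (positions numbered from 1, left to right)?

1

011010111010101011
101101011101010101
position 6 holds 1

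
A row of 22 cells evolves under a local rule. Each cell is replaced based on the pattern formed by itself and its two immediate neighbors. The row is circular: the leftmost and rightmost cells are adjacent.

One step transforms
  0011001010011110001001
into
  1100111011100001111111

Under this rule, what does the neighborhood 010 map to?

1

At position 6 the neighborhood is 010; the next row has 1 there.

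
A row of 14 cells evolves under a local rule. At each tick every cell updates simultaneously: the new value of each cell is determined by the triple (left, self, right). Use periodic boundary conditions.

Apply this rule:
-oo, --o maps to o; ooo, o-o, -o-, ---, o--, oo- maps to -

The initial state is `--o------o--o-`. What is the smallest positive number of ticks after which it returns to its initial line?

-o------o--o--
o------o--o---
------o--o---o
-----o--o---o-
----o--o---o--
---o--o---o---
--o--o---o----
-o--o---o-----
o--o---o------
--o---o------o
-o---o------o-
o---o------o--
---o------o--o
--o------o--o-

14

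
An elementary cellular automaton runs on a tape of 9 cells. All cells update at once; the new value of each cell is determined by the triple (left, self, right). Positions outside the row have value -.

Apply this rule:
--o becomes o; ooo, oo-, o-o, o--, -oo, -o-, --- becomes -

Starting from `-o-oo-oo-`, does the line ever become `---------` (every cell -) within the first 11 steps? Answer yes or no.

yes

step 1: o--------
step 2: ---------
all cells are - at step 2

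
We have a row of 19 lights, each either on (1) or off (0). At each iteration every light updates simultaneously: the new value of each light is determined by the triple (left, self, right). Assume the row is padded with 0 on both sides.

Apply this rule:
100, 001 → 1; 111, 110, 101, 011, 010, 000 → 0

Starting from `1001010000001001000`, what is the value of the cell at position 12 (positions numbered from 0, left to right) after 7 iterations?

0

0110001000010110100
1001010100100000010
0110000011010000101
1001000100001001000
0110101010010110100
1000000001100000010
0100000010010000101
position 12 holds 0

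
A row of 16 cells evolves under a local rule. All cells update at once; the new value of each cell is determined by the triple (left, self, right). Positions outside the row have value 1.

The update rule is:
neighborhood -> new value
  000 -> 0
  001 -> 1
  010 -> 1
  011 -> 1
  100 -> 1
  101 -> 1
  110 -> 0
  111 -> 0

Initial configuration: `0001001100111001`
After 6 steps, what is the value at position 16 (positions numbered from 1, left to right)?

step 1: 1011111011100111
step 2: 0110000110011100
step 3: 1101001101110011
step 4: 0011111011001110
step 5: 1110000110111001
step 6: 0001001101100111
position 16 holds 1

1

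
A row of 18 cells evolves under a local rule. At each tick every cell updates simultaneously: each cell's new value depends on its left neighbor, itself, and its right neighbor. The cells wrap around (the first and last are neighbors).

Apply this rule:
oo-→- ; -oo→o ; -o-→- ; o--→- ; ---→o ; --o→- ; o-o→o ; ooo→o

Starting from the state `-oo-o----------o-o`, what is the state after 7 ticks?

o--ooooo--ooooo---

oo-o--oooooooo--o-
o-o---ooooooo----o
-o--o-oooooo--oo-o
o----oooooo---o-o-
--oo-ooooo--o--o-o
--o-ooooo-------o-
o--ooooo--ooooo---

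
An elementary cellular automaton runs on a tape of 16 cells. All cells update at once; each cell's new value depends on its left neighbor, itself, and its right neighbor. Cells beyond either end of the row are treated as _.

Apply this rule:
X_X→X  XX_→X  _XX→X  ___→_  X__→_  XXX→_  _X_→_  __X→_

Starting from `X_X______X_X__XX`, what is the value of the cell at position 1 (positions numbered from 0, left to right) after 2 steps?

_

_X________X___XX
______________XX
position 1 holds _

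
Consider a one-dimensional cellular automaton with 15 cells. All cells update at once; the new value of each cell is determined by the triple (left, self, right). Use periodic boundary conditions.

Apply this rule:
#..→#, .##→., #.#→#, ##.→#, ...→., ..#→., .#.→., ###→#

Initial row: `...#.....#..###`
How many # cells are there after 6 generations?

5

#...#.....#..##
##...#.....#..#
###...#.....#..
.###...#.....#.
..###...#.....#
#..###...#.....
count of #: 5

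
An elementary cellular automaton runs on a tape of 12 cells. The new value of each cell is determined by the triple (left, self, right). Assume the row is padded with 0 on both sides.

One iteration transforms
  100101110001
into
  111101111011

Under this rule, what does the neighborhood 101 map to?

At position 4 the neighborhood is 101; the next row has 0 there.

0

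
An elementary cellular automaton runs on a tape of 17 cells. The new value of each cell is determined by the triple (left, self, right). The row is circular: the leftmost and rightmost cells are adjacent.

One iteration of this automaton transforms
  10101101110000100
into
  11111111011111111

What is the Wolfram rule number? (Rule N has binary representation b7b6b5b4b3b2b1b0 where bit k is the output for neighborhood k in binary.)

127

position 8: 111 → 0  (bit 7 = 0)
position 5: 110 → 1  (bit 6 = 1)
position 1: 101 → 1  (bit 5 = 1)
position 10: 100 → 1  (bit 4 = 1)
position 4: 011 → 1  (bit 3 = 1)
position 0: 010 → 1  (bit 2 = 1)
position 13: 001 → 1  (bit 1 = 1)
position 11: 000 → 1  (bit 0 = 1)
bits b7..b0 = 01111111 = 127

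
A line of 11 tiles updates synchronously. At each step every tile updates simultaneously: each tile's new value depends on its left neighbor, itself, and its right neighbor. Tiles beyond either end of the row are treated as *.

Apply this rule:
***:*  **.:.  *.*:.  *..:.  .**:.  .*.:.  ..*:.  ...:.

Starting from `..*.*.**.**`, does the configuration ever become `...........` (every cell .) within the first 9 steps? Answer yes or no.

..........*
...........
all cells are . at step 2

yes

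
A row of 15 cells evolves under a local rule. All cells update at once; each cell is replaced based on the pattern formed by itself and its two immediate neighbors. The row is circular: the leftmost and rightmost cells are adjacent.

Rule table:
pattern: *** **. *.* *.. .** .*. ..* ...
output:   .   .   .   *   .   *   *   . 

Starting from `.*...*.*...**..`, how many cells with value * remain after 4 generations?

generation 1: ***.**.**.*..*.
generation 2: ..........****.
generation 3: .........*....*
generation 4: *.......***..**
count of *: 6

6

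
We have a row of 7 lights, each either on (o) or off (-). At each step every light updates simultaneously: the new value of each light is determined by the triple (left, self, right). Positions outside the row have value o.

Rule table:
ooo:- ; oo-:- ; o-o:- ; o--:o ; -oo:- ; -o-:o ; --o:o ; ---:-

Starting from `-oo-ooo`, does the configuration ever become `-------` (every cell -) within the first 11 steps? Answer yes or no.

yes

-------
all cells are - at step 1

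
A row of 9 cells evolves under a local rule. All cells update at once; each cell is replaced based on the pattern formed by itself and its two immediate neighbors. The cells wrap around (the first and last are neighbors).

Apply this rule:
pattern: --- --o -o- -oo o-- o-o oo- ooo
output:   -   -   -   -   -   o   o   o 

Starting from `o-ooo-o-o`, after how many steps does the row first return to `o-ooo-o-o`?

9

oo-ooo-o-
-oo-ooo-o
o-oo-ooo-
-o-oo-ooo
o-o-oo-oo
oo-o-oo-o
ooo-o-oo-
-ooo-o-oo
o-ooo-o-o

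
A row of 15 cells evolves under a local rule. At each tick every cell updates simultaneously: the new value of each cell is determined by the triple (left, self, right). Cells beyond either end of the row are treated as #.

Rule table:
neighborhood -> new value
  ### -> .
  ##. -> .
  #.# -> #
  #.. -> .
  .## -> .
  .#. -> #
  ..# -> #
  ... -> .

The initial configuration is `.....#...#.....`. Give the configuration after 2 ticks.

...#...#.....#.

tick 1: ....##..##....#
tick 2: ...#...#.....#.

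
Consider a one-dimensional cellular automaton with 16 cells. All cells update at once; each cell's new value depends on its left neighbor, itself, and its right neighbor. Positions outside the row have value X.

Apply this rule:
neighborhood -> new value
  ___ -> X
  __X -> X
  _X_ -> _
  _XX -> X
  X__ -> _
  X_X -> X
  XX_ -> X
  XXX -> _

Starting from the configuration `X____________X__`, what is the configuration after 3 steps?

X_XXXXXXXXXXX__X
XXX_________X_XX
__X_XXXXXXXX_XX_

__X_XXXXXXXX_XX_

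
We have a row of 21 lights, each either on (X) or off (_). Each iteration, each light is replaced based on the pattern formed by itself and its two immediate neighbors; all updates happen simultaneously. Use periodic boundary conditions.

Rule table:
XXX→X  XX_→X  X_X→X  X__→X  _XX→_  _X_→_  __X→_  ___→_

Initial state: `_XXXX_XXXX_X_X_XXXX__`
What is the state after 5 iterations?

__XXXX_XXXX_X_X_XXXX_
___XXXX_XXXX_X_X_XXXX
X___XXXX_XXXX_X_X_XXX
XX___XXXX_XXXX_X_X_XX
XXX___XXXX_XXXX_X_X_X

XXX___XXXX_XXXX_X_X_X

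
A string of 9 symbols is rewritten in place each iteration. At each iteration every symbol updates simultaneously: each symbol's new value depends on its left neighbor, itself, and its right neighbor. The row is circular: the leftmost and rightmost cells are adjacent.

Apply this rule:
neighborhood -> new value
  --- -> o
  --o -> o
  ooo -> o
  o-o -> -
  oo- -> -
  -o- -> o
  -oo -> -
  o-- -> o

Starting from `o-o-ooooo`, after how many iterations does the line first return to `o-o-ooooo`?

4

--o--oooo
ooooo-oo-
-ooo-----
o-o-ooooo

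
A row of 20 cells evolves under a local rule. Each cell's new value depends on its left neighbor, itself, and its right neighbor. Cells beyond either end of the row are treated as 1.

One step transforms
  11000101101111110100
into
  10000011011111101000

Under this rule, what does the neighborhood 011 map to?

At position 7 the neighborhood is 011; the next row has 1 there.

1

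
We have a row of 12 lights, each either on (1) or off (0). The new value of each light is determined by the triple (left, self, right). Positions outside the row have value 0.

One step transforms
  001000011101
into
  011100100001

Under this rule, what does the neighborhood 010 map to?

At position 2 the neighborhood is 010; the next row has 1 there.

1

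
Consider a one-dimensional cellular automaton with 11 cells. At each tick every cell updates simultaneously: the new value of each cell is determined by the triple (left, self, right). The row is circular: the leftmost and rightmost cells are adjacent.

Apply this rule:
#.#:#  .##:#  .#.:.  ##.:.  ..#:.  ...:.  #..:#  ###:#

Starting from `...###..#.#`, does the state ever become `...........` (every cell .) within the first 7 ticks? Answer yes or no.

no

#..##.#..#.
.#.#.#.#..#
#.#.#.#.#..
.#.#.#.#.#.
..#.#.#.#.#
#..#.#.#.#.
.#..#.#.#.#
tick 7 is .#..#.#.#.#, still not uniform .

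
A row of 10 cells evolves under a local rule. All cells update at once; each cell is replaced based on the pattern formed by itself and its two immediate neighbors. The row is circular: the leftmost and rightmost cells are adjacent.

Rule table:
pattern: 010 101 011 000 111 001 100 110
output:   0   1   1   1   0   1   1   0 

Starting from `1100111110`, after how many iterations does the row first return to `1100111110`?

20

iteration 1: 1011100001
iteration 2: 0110011111
iteration 3: 1101110000
iteration 4: 1011001111
iteration 5: 0110111000
iteration 6: 1101100111
iteration 7: 0011011100
iteration 8: 1110110011
iteration 9: 0001101110
iteration 10: 1111011001
iteration 11: 0000110111
iteration 12: 1111101100
iteration 13: 1000011011
iteration 14: 0111110110
iteration 15: 1100001101
iteration 16: 0011111011
iteration 17: 1110000110
iteration 18: 1001111101
iteration 19: 0111000011
iteration 20: 1100111110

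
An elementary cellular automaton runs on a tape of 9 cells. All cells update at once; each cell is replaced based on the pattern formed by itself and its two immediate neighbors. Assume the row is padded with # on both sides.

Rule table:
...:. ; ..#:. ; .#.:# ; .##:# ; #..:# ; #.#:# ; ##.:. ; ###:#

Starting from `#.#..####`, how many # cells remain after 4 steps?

8

step 1: .###.####
step 2: ###.#####
step 3: ##.######
step 4: #.#######
count of #: 8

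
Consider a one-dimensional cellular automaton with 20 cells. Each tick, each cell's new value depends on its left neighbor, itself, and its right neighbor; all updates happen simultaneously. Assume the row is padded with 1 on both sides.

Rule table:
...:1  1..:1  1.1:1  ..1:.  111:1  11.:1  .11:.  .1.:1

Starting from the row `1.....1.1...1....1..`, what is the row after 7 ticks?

11111111111.11111.11

11111.11111.1111.11.
111111.11111.1111.11
1111111.11111.1111.1
11111111.11111.1111.
111111111.11111.1111
1111111111.11111.111
11111111111.11111.11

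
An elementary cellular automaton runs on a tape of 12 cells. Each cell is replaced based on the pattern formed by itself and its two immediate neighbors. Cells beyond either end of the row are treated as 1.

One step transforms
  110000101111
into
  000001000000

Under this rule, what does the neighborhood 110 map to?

At position 1 the neighborhood is 110; the next row has 0 there.

0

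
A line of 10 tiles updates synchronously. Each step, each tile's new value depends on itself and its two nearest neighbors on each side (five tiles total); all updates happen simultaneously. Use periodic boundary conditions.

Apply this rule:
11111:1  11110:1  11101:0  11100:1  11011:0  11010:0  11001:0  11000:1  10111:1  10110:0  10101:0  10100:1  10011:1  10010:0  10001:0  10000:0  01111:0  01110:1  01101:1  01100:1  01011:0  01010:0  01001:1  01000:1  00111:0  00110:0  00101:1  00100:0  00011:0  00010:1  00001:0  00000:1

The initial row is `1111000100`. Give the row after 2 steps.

step 1: 0011101011
step 2: 0101000001

0101000001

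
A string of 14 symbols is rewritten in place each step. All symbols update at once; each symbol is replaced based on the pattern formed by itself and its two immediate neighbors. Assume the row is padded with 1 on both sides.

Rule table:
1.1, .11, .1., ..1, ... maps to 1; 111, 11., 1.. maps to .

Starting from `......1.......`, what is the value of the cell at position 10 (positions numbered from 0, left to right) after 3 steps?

1

.111111.111111
11.....11.....
...11111..1111
position 10 holds 1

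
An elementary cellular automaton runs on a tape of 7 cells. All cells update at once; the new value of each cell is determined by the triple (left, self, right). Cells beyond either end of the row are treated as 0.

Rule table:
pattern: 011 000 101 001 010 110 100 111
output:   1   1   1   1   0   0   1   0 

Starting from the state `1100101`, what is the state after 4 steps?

1011010
0110101
1101010
1010101

1010101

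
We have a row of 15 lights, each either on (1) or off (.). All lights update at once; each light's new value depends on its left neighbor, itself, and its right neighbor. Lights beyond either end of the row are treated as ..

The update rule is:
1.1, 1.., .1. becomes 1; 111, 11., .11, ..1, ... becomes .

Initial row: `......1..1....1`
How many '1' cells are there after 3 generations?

......11.11...1
........1..1..1
........11.11.1
count of 1: 5

5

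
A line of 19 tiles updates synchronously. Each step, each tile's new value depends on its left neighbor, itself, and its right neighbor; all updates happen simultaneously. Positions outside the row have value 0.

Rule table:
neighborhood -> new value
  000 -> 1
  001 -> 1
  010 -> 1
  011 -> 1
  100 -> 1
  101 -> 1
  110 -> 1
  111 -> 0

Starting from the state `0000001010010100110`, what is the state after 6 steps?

1000000000000000001

1111111111111111111
1000000000000000001
1111111111111111111  (repeats step 1; period 2)
step 6: 1000000000000000001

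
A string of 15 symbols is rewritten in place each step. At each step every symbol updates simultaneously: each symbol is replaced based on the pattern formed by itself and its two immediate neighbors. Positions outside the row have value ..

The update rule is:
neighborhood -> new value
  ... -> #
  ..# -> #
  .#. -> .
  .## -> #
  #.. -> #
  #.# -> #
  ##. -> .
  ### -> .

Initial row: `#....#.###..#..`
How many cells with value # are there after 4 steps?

8

.####.##..##.##
##...##.###.##.
#.####.##..##.#
.##...##.###.#.
count of #: 8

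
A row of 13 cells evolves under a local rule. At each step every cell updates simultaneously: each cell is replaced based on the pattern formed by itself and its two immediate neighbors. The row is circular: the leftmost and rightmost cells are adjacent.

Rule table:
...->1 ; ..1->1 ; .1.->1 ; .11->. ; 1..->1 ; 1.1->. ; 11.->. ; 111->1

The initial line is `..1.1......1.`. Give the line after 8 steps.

111.111111111
11...11111111
1.111.1111111
...1...111111
1111111.1111.
.11111...11..
1.111.111..11
...1...1.11.1

...1...1.11.1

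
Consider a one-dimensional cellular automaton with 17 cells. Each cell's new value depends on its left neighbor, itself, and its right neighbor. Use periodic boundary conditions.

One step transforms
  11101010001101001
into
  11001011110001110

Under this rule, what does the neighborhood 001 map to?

At position 9 the neighborhood is 001; the next row has 1 there.

1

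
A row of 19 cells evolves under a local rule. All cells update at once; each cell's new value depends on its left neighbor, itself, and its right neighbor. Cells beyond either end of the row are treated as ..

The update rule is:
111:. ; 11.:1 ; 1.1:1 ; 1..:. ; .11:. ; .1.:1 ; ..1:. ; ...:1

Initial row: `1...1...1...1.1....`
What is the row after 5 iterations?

.........1111111..1

1.1.1.1.1.1.111.111
111111111111..11..1
...........1...1..1
1111111111.1.1.1..1
.........1111111..1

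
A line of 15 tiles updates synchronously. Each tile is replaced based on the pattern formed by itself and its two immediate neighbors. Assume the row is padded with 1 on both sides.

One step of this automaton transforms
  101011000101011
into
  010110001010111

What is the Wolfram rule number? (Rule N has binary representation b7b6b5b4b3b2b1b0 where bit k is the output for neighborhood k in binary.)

170

position 14: 111 → 1  (bit 7 = 1)
position 0: 110 → 0  (bit 6 = 0)
position 1: 101 → 1  (bit 5 = 1)
position 6: 100 → 0  (bit 4 = 0)
position 4: 011 → 1  (bit 3 = 1)
position 2: 010 → 0  (bit 2 = 0)
position 8: 001 → 1  (bit 1 = 1)
position 7: 000 → 0  (bit 0 = 0)
bits b7..b0 = 10101010 = 170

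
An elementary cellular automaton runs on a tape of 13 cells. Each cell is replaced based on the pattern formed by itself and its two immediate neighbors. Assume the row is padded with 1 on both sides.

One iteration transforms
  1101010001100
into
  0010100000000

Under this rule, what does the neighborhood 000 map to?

At position 7 the neighborhood is 000; the next row has 0 there.

0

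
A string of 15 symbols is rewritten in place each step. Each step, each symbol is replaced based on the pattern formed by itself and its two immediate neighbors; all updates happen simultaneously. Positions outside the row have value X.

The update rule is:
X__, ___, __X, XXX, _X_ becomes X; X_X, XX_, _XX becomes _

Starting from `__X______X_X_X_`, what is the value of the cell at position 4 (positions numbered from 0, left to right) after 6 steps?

XXXXXXXXXX_X_X_
XXXXXXXXX__X_X_
XXXXXXXX_XXX_X_
XXXXXXX___X__X_
XXXXXX_XXXXXXX_
XXXXX___XXXXX__
position 4 holds X

X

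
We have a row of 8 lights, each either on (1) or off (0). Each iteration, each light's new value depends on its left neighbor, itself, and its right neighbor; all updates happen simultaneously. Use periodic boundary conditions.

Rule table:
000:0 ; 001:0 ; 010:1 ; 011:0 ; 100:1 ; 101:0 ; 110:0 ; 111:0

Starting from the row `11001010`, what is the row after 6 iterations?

00101010
00101011
10101000
10101100
10100010
10110010

10110010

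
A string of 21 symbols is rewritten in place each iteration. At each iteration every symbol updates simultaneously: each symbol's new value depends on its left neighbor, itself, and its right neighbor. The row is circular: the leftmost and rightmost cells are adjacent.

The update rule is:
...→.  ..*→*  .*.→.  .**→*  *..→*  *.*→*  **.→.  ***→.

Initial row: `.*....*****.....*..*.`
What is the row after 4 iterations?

*.*..**....*...*.**.*
.*.***.*..*.*.*.**.**
*.**..*.**.*.*.**.**.
.**.**.**.*.*.**.**.*

.**.**.**.*.*.**.**.*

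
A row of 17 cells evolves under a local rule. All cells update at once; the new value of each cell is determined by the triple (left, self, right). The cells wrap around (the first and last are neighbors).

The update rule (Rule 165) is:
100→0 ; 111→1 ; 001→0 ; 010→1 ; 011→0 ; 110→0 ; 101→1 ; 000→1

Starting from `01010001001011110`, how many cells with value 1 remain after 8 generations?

01110101001101100
00101111000010001
00110110011010101
00001000000111111
01101011110011110
00011101100001100
11001010001100001
10001110100001100
count of 1: 7

7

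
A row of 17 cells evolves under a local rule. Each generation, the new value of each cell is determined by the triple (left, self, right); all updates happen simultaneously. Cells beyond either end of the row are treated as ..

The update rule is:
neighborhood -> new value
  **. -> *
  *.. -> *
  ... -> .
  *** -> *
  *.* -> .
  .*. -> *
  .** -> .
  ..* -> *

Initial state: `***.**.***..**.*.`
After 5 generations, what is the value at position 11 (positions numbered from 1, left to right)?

.**..*..****.*.**
*.******.***.*..*
*..*****..**.****
***.******.*..***
.**..*****.***.**
position 11 holds .

.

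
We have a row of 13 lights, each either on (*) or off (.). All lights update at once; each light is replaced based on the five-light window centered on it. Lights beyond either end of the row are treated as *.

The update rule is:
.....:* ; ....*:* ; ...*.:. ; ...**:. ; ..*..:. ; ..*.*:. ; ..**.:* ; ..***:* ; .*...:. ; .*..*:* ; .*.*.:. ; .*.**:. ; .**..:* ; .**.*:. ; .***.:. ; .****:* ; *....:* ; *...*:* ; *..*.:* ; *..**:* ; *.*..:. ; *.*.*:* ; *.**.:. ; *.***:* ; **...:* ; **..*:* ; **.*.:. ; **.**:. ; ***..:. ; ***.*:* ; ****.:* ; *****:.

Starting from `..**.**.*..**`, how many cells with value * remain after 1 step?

7

step 1: ***......****
count of *: 7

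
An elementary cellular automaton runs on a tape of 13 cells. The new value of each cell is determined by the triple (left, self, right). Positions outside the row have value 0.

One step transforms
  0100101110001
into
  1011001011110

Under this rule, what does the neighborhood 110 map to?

At position 8 the neighborhood is 110; the next row has 1 there.

1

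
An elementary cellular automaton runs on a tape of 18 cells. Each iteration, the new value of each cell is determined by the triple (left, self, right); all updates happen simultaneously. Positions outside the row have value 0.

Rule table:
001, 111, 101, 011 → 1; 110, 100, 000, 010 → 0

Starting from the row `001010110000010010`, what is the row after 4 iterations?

101100000100100000

010101100000100100
101011000001001000
010110000010010000
101100000100100000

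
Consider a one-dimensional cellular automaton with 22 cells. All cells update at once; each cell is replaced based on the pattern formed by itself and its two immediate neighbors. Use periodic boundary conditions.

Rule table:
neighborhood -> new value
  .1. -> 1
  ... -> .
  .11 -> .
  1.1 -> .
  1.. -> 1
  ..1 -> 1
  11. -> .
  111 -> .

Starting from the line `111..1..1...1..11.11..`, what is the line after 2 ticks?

...1111111.1111.....11
1.1............1...1..

1.1............1...1..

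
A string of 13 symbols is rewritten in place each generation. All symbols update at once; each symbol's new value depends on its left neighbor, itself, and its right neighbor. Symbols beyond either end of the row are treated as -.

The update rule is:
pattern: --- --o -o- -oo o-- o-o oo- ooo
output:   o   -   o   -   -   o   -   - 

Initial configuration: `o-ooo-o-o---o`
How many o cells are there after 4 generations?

oo---oooo-o-o
---o-----oooo
oo-o-ooo-----
--ooo----oooo
count of o: 7

7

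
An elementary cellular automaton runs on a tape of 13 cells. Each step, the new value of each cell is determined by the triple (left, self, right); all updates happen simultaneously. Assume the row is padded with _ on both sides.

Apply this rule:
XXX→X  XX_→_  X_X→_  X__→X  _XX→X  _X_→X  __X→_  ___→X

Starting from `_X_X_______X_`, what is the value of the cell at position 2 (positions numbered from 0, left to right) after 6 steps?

_X_XXXXXXX_XX
_X_XXXXXX__X_
_X_XXXXX_X_XX
_X_XXXX__X_X_
_X_XXX_X_X_XX
_X_XX__X_X_X_
position 2 holds _

_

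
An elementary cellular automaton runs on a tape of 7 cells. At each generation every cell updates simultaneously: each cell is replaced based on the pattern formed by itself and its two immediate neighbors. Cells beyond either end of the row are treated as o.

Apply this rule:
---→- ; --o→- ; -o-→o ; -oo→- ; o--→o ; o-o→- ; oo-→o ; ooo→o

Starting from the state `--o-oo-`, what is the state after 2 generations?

generation 1: o-o--o-
generation 2: o-oo-o-

o-oo-o-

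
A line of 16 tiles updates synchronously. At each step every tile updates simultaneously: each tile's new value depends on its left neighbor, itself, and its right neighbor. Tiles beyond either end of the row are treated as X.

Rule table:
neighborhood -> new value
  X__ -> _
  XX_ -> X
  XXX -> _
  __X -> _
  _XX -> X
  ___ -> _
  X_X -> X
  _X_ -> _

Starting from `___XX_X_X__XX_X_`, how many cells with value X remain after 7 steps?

2

___XXX_X___XXX_X
___X_XX____X_XXX
____XXX_____XX__
____X_X_____XX__
_____X______XX__
____________XX__
____________XX__
count of X: 2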